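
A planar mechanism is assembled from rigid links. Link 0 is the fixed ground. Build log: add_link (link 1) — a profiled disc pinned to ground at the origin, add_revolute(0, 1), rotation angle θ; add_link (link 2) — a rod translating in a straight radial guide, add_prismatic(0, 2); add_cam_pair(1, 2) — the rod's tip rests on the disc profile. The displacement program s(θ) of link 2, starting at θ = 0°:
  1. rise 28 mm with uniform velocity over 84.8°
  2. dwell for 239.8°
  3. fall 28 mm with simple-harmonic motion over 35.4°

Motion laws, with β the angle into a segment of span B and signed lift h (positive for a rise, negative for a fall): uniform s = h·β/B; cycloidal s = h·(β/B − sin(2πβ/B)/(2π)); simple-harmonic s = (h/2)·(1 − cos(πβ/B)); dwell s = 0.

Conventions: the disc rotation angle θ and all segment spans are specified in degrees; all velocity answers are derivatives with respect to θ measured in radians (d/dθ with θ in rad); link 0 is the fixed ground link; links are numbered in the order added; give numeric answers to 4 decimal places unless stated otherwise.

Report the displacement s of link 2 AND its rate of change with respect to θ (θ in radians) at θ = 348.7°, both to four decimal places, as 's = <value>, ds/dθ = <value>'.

seg 1 [0°–84.8°] uniform, h=28: full span → s += 28 → s = 28.0000
seg 2 [84.8°–324.6°] dwell: s stays 28.0000
seg 3 [324.6°–360°] simple-harmonic, h=-28: θ=348.7° here. β=24.1, B=35.4. -28/2·(1 − cos(π·0.6808)) = -21.5309 → s = 6.4691
velocity in seg [324.6°–360°] (simple-harmonic), θ in radians: β = 24.1° = 0.4206 rad, B = 35.4° = 0.6178 rad; ds/dθ = (πh/(2B)) sin(πβ/B) = (π·(-28)/(2·0.6178)) sin(π·0.6808) = -60.009732 mm/rad

s = 6.4691, ds/dθ = -60.0097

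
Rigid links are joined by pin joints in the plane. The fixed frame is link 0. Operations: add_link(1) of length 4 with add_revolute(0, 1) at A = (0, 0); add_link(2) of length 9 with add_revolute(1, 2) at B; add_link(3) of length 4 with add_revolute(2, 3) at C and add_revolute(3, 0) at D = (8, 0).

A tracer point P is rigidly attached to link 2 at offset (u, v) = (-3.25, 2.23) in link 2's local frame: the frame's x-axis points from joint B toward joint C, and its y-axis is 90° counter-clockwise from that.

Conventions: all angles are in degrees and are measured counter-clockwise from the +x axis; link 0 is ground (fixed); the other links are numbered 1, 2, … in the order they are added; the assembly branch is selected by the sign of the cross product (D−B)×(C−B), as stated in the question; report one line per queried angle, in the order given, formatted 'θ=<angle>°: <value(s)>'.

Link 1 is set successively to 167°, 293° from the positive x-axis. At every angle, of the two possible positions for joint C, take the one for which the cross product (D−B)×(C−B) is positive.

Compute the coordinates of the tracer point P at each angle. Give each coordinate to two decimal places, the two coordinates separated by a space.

A=(0,0), D=(8.00,0)
θ=167°: B = A + 4.00·(cos167°, sin167°) = (-3.8975, 0.8998)
θ=167°: |BD| = 11.9315
θ=167°: circle(B,9.00) ∩ circle(D,4.00): a=8.6896, h=2.3432
θ=167°:   candidates: C₊=(4.9441,2.5810) cross=27.958; C₋=(4.5907,-2.0920) cross=-27.958
θ=167°:   branch + wants cross > 0 → take C=(4.9441,2.5810) (cross=27.958)
θ=167°: ex = (C−B)/|BC| = (0.9824,0.1868); ey = (-0.1868,0.9824)
θ=167°: P = B + -3.25·ex + 2.23·ey = (-7.5068,2.4835)
θ=293°: B = A + 4.00·(cos293°, sin293°) = (1.5629, -3.6820)
θ=293°: |BD| = 7.4157
θ=293°: circle(B,9.00) ∩ circle(D,4.00): a=8.0904, h=3.9427
θ=293°:   candidates: C₊=(6.6281,3.7574) cross=29.238; C₋=(10.5433,-3.0874) cross=-29.238
θ=293°:   branch + wants cross > 0 → take C=(6.6281,3.7574) (cross=29.238)
θ=293°: ex = (C−B)/|BC| = (0.5628,0.8266); ey = (-0.8266,0.5628)
θ=293°: P = B + -3.25·ex + 2.23·ey = (-2.1095,-5.1134)

θ=167°: -7.51 2.48
θ=293°: -2.11 -5.11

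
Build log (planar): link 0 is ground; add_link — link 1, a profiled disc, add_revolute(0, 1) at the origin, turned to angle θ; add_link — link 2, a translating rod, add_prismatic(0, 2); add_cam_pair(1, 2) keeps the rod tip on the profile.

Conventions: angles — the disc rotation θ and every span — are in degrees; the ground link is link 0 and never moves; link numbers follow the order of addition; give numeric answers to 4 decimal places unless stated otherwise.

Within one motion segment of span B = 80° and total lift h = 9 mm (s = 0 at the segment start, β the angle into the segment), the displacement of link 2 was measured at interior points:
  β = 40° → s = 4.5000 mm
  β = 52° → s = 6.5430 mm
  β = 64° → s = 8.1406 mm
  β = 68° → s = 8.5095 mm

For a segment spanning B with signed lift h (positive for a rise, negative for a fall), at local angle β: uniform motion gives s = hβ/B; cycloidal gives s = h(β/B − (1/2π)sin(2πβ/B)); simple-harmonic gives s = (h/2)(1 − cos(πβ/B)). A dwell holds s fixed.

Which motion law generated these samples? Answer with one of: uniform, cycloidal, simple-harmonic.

candidates at β/B = r: uniform s = h·r (linear in β); cycloidal s = h·(r − sin(2πr)/(2π)); simple-harmonic s = (h/2)(1 − cos(πr))
β=40°: printed 4.5000 | uniform 4.5000, cycloidal 4.5000, simple-harmonic 4.5000
β=52°: printed 6.5430 | uniform 5.8500, cycloidal 7.0088, simple-harmonic 6.5430
β=64°: printed 8.1406 | uniform 7.2000, cycloidal 8.5623, simple-harmonic 8.1406
β=68°: printed 8.5095 | uniform 7.6500, cycloidal 8.8088, simple-harmonic 8.5095
only one law matches every sample → simple-harmonic

simple-harmonic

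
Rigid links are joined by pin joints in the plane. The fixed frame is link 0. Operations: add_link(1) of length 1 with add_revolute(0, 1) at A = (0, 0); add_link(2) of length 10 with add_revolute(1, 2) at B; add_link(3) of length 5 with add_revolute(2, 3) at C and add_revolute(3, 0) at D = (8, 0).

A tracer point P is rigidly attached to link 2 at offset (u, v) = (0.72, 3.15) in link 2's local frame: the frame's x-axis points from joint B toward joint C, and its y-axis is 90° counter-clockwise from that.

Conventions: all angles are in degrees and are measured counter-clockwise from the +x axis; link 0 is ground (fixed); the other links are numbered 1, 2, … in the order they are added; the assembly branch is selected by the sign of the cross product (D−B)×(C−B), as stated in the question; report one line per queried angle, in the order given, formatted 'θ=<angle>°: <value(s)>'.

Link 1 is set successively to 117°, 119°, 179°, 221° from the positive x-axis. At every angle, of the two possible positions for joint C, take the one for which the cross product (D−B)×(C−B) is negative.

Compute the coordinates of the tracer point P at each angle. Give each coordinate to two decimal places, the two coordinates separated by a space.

A=(0,0), D=(8.00,0)
θ=117°: B = A + 1.00·(cos117°, sin117°) = (-0.4540, 0.8910)
θ=117°: |BD| = 8.5008
θ=117°: circle(B,10.00) ∩ circle(D,5.00): a=8.6617, h=4.9974
θ=117°:   candidates: C₊=(8.6838,4.9530) cross=42.482; C₋=(7.6362,-4.9868) cross=-42.482
θ=117°:   branch - wants cross < 0 → take C=(7.6362,-4.9868) (cross=-42.482)
θ=117°: ex = (C−B)/|BC| = (0.8090,-0.5878); ey = (0.5878,0.8090)
θ=117°: P = B + 0.72·ex + 3.15·ey = (1.9800,3.0162)
θ=119°: B = A + 1.00·(cos119°, sin119°) = (-0.4848, 0.8746)
θ=119°: |BD| = 8.5298
θ=119°: circle(B,10.00) ∩ circle(D,5.00): a=8.6613, h=4.9983
θ=119°:   candidates: C₊=(8.6433,4.9584) cross=42.634; C₋=(7.6183,-4.9854) cross=-42.634
θ=119°:   branch - wants cross < 0 → take C=(7.6183,-4.9854) (cross=-42.634)
θ=119°: ex = (C−B)/|BC| = (0.8103,-0.5860); ey = (0.5860,0.8103)
θ=119°: P = B + 0.72·ex + 3.15·ey = (1.9445,3.0052)
θ=179°: B = A + 1.00·(cos179°, sin179°) = (-0.9998, 0.0175)
θ=179°: |BD| = 8.9999
θ=179°: circle(B,10.00) ∩ circle(D,5.00): a=8.6667, h=4.9889
θ=179°:   candidates: C₊=(7.6765,4.9895) cross=44.899; C₋=(7.6571,-4.9882) cross=-44.899
θ=179°:   branch - wants cross < 0 → take C=(7.6571,-4.9882) (cross=-44.899)
θ=179°: ex = (C−B)/|BC| = (0.8657,-0.5006); ey = (0.5006,0.8657)
θ=179°: P = B + 0.72·ex + 3.15·ey = (1.2002,2.3840)
θ=221°: B = A + 1.00·(cos221°, sin221°) = (-0.7547, -0.6561)
θ=221°: |BD| = 8.7793
θ=221°: circle(B,10.00) ∩ circle(D,5.00): a=8.6611, h=4.9986
θ=221°:   candidates: C₊=(7.5086,4.9758) cross=43.884; C₋=(8.2557,-4.9935) cross=-43.884
θ=221°:   branch - wants cross < 0 → take C=(8.2557,-4.9935) (cross=-43.884)
θ=221°: ex = (C−B)/|BC| = (0.9010,-0.4337); ey = (0.4337,0.9010)
θ=221°: P = B + 0.72·ex + 3.15·ey = (1.2603,1.8699)

θ=117°: 1.98 3.02
θ=119°: 1.94 3.01
θ=179°: 1.20 2.38
θ=221°: 1.26 1.87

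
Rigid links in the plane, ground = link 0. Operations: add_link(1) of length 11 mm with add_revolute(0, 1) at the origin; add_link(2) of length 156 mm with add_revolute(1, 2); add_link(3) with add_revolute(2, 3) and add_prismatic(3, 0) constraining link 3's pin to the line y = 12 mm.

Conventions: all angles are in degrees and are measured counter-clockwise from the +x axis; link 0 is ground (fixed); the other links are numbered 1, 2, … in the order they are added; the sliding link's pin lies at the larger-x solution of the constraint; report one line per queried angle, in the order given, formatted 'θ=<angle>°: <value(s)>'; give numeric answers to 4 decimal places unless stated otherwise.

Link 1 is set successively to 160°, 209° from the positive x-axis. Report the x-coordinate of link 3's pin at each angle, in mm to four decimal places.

geometry: r = 11 mm, L = 156 mm, e = 12 mm
θ=160°: crank pin P = (r cos θ, r sin θ) = (-10.336619, 3.762222)
θ=160°: h = r sin θ − e = 3.762222 − 12 = -8.237778
θ=160°: x = r cos θ + √(L² − h²) = -10.336619 + 155.782345 = 145.445726
θ=209°: crank pin P = (r cos θ, r sin θ) = (-9.620817, -5.332906)
θ=209°: h = r sin θ − e = -5.332906 − 12 = -17.332906
θ=209°: x = r cos θ + √(L² − h²) = -9.620817 + 155.034094 = 145.413277

θ=160°: 145.4457
θ=209°: 145.4133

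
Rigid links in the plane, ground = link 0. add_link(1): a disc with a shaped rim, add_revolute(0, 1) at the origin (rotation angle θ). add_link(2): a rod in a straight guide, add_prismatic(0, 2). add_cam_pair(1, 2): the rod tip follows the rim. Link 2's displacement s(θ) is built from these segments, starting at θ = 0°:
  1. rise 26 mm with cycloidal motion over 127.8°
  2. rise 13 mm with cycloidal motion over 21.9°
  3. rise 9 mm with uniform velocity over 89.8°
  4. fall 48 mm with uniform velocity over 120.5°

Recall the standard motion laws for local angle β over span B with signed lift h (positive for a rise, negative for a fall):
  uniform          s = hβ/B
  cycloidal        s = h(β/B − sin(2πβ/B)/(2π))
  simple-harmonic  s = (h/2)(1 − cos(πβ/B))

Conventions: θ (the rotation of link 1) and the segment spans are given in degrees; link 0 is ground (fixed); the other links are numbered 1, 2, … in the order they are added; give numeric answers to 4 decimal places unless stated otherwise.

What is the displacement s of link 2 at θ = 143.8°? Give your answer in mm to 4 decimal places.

segment 1 (0° to 127.8°, cycloidal, h = 26) is passed completely: s = 0.0000 + (26) = 26.0000
θ = 143.8° falls in segment 2 (127.8° to 149.7°, cycloidal, h = 13): β = 143.8 − 127.8 = 16°, B = 21.9°; Δs = 13·(0.7306 − sin(2π·0.7306)/(2π)) = 11.5514; s = 26.0000 + 11.5514 = 37.5514

37.5514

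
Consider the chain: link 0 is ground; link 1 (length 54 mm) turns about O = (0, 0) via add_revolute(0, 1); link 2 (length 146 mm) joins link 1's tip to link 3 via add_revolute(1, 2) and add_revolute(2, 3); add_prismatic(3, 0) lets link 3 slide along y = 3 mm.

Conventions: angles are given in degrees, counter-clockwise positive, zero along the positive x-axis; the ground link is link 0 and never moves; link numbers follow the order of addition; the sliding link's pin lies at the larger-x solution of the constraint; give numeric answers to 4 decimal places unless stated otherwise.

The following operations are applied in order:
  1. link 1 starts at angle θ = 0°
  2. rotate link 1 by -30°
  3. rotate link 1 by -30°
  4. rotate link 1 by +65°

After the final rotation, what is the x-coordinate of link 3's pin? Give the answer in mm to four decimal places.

geometry: r = 54 mm, L = 146 mm, e = 3 mm; θ starts at 0°
rotate link 1 by -30°: θ ← 0° -30° = -30°
rotate link 1 by -30°: θ ← -30° -30° = -60°
rotate link 1 by +65°: θ ← -60° +65° = 5°
crank pin P = (r cos θ, r sin θ) = (53.794514, 4.706410)
h = r sin θ − e = 4.706410 − 3 = 1.706410
x = r cos θ + √(L² − h²) = 53.794514 + 145.990028 = 199.784541

199.7845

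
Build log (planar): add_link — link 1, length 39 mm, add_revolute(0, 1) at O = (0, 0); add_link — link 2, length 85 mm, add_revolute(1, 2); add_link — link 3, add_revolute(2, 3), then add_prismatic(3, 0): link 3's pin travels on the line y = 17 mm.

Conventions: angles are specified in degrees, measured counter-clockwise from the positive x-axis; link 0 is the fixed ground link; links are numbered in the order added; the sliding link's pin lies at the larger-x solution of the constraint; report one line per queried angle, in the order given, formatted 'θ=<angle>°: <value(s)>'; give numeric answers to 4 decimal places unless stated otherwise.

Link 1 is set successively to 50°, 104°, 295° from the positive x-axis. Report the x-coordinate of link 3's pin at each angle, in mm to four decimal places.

geometry: r = 39 mm, L = 85 mm, e = 17 mm
θ=50°: crank pin P = (r cos θ, r sin θ) = (25.068717, 29.875733)
θ=50°: h = r sin θ − e = 29.875733 − 17 = 12.875733
θ=50°: x = r cos θ + √(L² − h²) = 25.068717 + 84.019138 = 109.087854
θ=104°: crank pin P = (r cos θ, r sin θ) = (-9.434954, 37.841533)
θ=104°: h = r sin θ − e = 37.841533 − 17 = 20.841533
θ=104°: x = r cos θ + √(L² − h²) = -9.434954 + 82.405282 = 72.970328
θ=295°: crank pin P = (r cos θ, r sin θ) = (16.482112, -35.346004)
θ=295°: h = r sin θ − e = -35.346004 − 17 = -52.346004
θ=295°: x = r cos θ + √(L² − h²) = 16.482112 + 66.969365 = 83.451478

θ=50°: 109.0879
θ=104°: 72.9703
θ=295°: 83.4515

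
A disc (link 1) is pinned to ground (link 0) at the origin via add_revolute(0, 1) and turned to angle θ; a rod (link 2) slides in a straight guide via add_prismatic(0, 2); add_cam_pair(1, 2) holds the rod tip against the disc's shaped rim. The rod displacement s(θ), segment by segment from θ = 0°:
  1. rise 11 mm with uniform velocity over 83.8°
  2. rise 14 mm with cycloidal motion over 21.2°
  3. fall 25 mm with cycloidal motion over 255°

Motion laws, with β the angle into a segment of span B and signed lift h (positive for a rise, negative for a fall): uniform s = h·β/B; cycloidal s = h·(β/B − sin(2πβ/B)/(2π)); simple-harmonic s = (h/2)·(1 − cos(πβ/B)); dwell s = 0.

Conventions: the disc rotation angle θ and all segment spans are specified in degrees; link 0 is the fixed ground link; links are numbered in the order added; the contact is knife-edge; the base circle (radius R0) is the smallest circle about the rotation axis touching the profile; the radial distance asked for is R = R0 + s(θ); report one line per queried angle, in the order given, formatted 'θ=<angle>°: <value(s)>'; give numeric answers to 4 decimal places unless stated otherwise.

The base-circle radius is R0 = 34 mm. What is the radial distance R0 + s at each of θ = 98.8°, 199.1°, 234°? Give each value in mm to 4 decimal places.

segment 1 (0° to 83.8°, uniform, h = 11) is passed completely: s = 0.0000 + (11) = 11.0000
θ = 98.8° falls in segment 2 (83.8° to 105°, cycloidal, h = 14): β = 98.8 − 83.8 = 15°, B = 21.2°; Δs = 14·(0.7075 − sin(2π·0.7075)/(2π)) = 12.0550; s = 11.0000 + 12.0550 = 23.0550
segment 2 (83.8° to 105°, cycloidal, h = 14) is passed completely: s = 11.0000 + (14) = 25.0000
θ = 199.1° falls in segment 3 (105° to 360°, cycloidal, h = -25): β = 199.1 − 105 = 94.1°, B = 255°; Δs = -25·(0.3690 − sin(2π·0.3690)/(2π)) = -6.3083; s = 25.0000 − 6.3083 = 18.6917
θ = 234° falls in segment 3 (105° to 360°, cycloidal, h = -25): β = 234 − 105 = 129°, B = 255°; Δs = -25·(0.5059 − sin(2π·0.5059)/(2π)) = -12.7941; s = 25.0000 − 12.7941 = 12.2059
θ=98.8°: R = R0 + s = 34 + 23.0550 = 57.0550
θ=199.1°: R = R0 + s = 34 + 18.6917 = 52.6917
θ=234°: R = R0 + s = 34 + 12.2059 = 46.2059

θ=98.8°: 57.0550
θ=199.1°: 52.6917
θ=234°: 46.2059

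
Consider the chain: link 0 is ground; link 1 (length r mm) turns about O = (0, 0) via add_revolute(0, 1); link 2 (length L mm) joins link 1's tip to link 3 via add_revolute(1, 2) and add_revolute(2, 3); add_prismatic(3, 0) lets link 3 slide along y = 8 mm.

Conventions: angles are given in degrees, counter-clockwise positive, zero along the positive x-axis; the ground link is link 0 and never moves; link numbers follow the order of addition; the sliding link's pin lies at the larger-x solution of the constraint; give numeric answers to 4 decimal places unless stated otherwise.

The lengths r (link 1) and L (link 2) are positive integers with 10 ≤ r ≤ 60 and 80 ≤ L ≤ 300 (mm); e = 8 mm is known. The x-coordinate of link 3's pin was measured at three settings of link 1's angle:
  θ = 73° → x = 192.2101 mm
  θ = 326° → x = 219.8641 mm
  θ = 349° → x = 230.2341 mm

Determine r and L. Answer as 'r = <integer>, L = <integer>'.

constraint per measurement: (x − r cos θ)² + (r sin θ − e)² = L²
subtracting the θ₁ and θ₂ equations cancels the r² and L² terms:
r = (x₁² − x₂²) / (2[(x₁cos θ₁ + e sin θ₁) − (x₂cos θ₂ + e sin θ₂)]) = 50.0001 → r = 50
L² = (x₁ − r cos θ₁)² + (r sin θ₁ − e)² = 33123.9993 → L = 182.0000 → L = 182
check at θ₃=349°: x = 230.2341 (printed 230.2341) ✓

r = 50, L = 182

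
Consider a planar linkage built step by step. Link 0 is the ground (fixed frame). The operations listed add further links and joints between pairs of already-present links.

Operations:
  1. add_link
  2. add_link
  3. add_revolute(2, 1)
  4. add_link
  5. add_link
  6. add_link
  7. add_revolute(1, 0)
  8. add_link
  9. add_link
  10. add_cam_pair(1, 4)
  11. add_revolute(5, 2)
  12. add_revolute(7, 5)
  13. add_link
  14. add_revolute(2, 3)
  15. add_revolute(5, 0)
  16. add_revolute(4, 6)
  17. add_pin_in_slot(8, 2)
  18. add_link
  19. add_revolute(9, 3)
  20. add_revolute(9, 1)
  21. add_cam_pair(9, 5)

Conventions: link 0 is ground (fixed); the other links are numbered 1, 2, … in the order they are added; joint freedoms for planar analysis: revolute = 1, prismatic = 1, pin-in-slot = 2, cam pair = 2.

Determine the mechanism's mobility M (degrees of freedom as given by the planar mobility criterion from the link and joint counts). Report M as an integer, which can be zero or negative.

link 0 = ground. State L|J1|J2 = 1|0|0
+link1  2|0|0
+link2  3|0|0
R(2,1) f=1→J1  3|1|0
+link3  4|1|0
+link4  5|1|0
+link5  6|1|0
R(1,0) f=1→J1  6|2|0
+link6  7|2|0
+link7  8|2|0
C(1,4) f=2→J2  8|2|1
R(5,2) f=1→J1  8|3|1
R(7,5) f=1→J1  8|4|1
+link8  9|4|1
R(2,3) f=1→J1  9|5|1
R(5,0) f=1→J1  9|6|1
R(4,6) f=1→J1  9|7|1
PS(8,2) f=2→J2  9|7|2
+link9  10|7|2
R(9,3) f=1→J1  10|8|2
R(9,1) f=1→J1  10|9|2
C(9,5) f=2→J2  10|9|3
M = 3(10−1)−2·9−3 = 27−18−3 = 6

M = 6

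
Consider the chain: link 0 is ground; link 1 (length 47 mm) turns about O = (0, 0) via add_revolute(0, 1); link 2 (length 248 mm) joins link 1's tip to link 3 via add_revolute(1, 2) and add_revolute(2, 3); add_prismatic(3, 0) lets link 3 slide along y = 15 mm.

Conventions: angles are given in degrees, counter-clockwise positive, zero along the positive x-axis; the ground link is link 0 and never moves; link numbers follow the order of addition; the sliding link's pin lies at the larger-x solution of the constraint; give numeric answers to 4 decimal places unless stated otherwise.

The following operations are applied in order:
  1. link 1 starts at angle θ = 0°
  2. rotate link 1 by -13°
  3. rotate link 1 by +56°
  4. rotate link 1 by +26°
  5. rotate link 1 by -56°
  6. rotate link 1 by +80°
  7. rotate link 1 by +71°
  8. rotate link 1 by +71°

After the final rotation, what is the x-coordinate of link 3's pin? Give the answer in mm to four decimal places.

geometry: r = 47 mm, L = 248 mm, e = 15 mm; θ starts at 0°
rotate link 1 by -13°: θ ← 0° -13° = -13°
rotate link 1 by +56°: θ ← -13° +56° = 43°
rotate link 1 by +26°: θ ← 43° +26° = 69°
rotate link 1 by -56°: θ ← 69° -56° = 13°
rotate link 1 by +80°: θ ← 13° +80° = 93°
rotate link 1 by +71°: θ ← 93° +71° = 164°
rotate link 1 by +71°: θ ← 164° +71° = 235°
crank pin P = (r cos θ, r sin θ) = (-26.958093, -38.500146)
h = r sin θ − e = -38.500146 − 15 = -53.500146
x = r cos θ + √(L² − h²) = -26.958093 + 242.160555 = 215.202462

215.2025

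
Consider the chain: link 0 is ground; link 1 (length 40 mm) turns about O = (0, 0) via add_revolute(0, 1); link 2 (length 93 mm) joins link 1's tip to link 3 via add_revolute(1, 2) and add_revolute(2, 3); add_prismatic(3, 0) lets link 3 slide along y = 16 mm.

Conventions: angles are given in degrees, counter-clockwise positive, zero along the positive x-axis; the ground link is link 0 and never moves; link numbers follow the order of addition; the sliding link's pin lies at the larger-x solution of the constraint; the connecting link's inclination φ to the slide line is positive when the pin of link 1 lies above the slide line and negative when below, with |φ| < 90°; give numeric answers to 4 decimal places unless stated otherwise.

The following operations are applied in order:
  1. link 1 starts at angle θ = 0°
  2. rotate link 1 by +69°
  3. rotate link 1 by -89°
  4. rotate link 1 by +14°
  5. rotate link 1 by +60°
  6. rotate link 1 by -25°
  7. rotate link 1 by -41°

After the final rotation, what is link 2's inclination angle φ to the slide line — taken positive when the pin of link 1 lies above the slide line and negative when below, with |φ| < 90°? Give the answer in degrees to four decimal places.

geometry: r = 40 mm, L = 93 mm, e = 16 mm; θ starts at 0°
rotate link 1 by +69°: θ ← 0° +69° = 69°
rotate link 1 by -89°: θ ← 69° -89° = -20°
rotate link 1 by +14°: θ ← -20° +14° = -6°
rotate link 1 by +60°: θ ← -6° +60° = 54°
rotate link 1 by -25°: θ ← 54° -25° = 29°
rotate link 1 by -41°: θ ← 29° -41° = -12°
h = r sin θ − e = -8.316468 − 16 = -24.316468
sin φ = h / L = -24.316468 / 93 = -0.26146739
φ = arcsin(-0.26146739) = -15.157150°

-15.1571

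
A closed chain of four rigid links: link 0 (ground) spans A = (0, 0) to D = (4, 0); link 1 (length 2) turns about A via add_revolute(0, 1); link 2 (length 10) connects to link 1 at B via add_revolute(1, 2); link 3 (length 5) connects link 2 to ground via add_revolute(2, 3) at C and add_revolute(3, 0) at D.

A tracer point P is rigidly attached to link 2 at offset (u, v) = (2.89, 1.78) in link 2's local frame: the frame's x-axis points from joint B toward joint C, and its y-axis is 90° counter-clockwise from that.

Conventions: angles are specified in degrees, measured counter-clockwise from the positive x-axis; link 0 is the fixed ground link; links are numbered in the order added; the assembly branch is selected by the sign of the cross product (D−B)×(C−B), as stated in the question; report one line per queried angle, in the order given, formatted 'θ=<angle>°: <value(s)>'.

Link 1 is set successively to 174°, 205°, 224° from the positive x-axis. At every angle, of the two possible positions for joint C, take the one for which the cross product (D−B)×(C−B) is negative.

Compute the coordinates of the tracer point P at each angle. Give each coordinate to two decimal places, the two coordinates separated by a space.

A=(0,0), D=(4.00,0)
θ=174°: B = A + 2.00·(cos174°, sin174°) = (-1.9890, 0.2091)
θ=174°: |BD| = 5.9927
θ=174°: circle(B,10.00) ∩ circle(D,5.00): a=9.2540, h=3.7900
θ=174°:   candidates: C₊=(7.3915,3.6739) cross=22.712; C₋=(7.1271,-3.9015) cross=-22.712
θ=174°:   branch - wants cross < 0 → take C=(7.1271,-3.9015) (cross=-22.712)
θ=174°: ex = (C−B)/|BC| = (0.9116,-0.4111); ey = (0.4111,0.9116)
θ=174°: P = B + 2.89·ex + 1.78·ey = (1.3772,0.6438)
θ=205°: B = A + 2.00·(cos205°, sin205°) = (-1.8126, -0.8452)
θ=205°: |BD| = 5.8737
θ=205°: circle(B,10.00) ∩ circle(D,5.00): a=9.3212, h=3.6215
θ=205°:   candidates: C₊=(6.8905,4.0799) cross=21.272; C₋=(7.9327,-3.0877) cross=-21.272
θ=205°:   branch - wants cross < 0 → take C=(7.9327,-3.0877) (cross=-21.272)
θ=205°: ex = (C−B)/|BC| = (0.9745,-0.2242); ey = (0.2242,0.9745)
θ=205°: P = B + 2.89·ex + 1.78·ey = (1.4029,0.2414)
θ=224°: B = A + 2.00·(cos224°, sin224°) = (-1.4387, -1.3893)
θ=224°: |BD| = 5.6133
θ=224°: circle(B,10.00) ∩ circle(D,5.00): a=9.4872, h=3.1612
θ=224°:   candidates: C₊=(6.9709,4.0216) cross=17.745; C₋=(8.5357,-2.1040) cross=-17.745
θ=224°:   branch - wants cross < 0 → take C=(8.5357,-2.1040) (cross=-17.745)
θ=224°: ex = (C−B)/|BC| = (0.9974,-0.0715); ey = (0.0715,0.9974)
θ=224°: P = B + 2.89·ex + 1.78·ey = (1.5712,0.1796)

θ=174°: 1.38 0.64
θ=205°: 1.40 0.24
θ=224°: 1.57 0.18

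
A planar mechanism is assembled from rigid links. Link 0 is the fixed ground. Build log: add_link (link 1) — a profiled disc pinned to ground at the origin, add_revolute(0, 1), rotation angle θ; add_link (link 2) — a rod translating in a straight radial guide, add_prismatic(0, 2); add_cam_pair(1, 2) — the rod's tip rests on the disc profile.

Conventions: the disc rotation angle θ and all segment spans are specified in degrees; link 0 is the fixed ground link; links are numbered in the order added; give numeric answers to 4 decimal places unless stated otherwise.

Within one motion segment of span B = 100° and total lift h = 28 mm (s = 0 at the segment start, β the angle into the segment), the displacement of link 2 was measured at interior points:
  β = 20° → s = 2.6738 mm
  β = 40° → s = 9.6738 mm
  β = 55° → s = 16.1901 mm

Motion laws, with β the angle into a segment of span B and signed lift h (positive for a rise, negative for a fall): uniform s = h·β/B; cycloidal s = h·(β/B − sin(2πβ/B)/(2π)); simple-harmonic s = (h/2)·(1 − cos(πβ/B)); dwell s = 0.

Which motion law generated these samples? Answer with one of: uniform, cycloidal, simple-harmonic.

candidates at β/B = r: uniform s = h·r (linear in β); cycloidal s = h·(r − sin(2πr)/(2π)); simple-harmonic s = (h/2)(1 − cos(πr))
β=20°: printed 2.6738 | uniform 5.6000, cycloidal 1.3618, simple-harmonic 2.6738
β=40°: printed 9.6738 | uniform 11.2000, cycloidal 8.5806, simple-harmonic 9.6738
β=55°: printed 16.1901 | uniform 15.4000, cycloidal 16.7771, simple-harmonic 16.1901
only one law matches every sample → simple-harmonic

simple-harmonic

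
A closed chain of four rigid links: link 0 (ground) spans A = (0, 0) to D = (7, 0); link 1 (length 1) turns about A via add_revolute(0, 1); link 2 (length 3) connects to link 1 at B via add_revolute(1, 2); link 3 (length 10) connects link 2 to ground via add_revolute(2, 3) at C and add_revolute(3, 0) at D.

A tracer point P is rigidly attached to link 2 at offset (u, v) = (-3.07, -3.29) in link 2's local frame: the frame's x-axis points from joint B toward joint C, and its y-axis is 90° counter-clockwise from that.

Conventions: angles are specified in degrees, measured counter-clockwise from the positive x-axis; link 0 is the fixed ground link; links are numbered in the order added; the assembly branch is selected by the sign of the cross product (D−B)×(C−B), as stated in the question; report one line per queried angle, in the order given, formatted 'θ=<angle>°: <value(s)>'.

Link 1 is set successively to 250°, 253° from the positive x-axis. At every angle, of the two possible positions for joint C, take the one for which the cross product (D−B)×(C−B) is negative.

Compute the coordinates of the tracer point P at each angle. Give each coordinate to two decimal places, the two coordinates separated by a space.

A=(0,0), D=(7.00,0)
θ=250°: B = A + 1.00·(cos250°, sin250°) = (-0.3420, -0.9397)
θ=250°: |BD| = 7.4019
θ=250°: circle(B,3.00) ∩ circle(D,10.00): a=-2.4461, h=1.7368
θ=250°:   candidates: C₊=(-2.9888,0.4725) cross=12.856; C₋=(-2.5478,-2.9730) cross=-12.856
θ=250°:   branch - wants cross < 0 → take C=(-2.5478,-2.9730) (cross=-12.856)
θ=250°: ex = (C−B)/|BC| = (-0.7353,-0.6778); ey = (0.6778,-0.7353)
θ=250°: P = B + -3.07·ex + -3.29·ey = (-0.3146,3.5601)
θ=253°: B = A + 1.00·(cos253°, sin253°) = (-0.2924, -0.9563)
θ=253°: |BD| = 7.3548
θ=253°: circle(B,3.00) ∩ circle(D,10.00): a=-2.5090, h=1.6446
θ=253°:   candidates: C₊=(-2.9939,0.3481) cross=12.096; C₋=(-2.5663,-2.9132) cross=-12.096
θ=253°:   branch - wants cross < 0 → take C=(-2.5663,-2.9132) (cross=-12.096)
θ=253°: ex = (C−B)/|BC| = (-0.7580,-0.6523); ey = (0.6523,-0.7580)
θ=253°: P = B + -3.07·ex + -3.29·ey = (-0.1115,3.5399)

θ=250°: -0.31 3.56
θ=253°: -0.11 3.54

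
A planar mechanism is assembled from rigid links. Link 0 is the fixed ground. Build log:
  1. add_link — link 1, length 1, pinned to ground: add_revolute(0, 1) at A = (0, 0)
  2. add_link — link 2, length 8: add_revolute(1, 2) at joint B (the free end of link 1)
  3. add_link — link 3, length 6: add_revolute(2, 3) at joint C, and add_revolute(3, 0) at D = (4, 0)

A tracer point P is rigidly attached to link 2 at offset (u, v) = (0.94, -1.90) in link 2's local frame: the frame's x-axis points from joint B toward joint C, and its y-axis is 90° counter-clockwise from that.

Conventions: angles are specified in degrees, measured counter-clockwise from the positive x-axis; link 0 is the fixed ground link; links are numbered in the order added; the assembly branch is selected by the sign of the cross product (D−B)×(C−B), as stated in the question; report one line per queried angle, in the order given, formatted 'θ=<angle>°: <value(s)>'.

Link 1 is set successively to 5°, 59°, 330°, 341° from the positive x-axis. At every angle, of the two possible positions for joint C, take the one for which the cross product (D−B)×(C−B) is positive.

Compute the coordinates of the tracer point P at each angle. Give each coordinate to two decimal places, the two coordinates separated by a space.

A=(0,0), D=(4.00,0)
θ=5°: B = A + 1.00·(cos5°, sin5°) = (0.9962, 0.0872)
θ=5°: |BD| = 3.0051
θ=5°: circle(B,8.00) ∩ circle(D,6.00): a=6.1613, h=5.1027
θ=5°:   candidates: C₊=(7.3029,5.0091) cross=15.334; C₋=(7.0069,-5.1921) cross=-15.334
θ=5°:   branch + wants cross > 0 → take C=(7.3029,5.0091) (cross=15.334)
θ=5°: ex = (C−B)/|BC| = (0.7883,0.6152); ey = (-0.6152,0.7883)
θ=5°: P = B + 0.94·ex + -1.90·ey = (2.9062,-0.8324)
θ=59°: B = A + 1.00·(cos59°, sin59°) = (0.5150, 0.8572)
θ=59°: |BD| = 3.5888
θ=59°: circle(B,8.00) ∩ circle(D,6.00): a=5.6954, h=5.6180
θ=59°:   candidates: C₊=(7.3874,4.9523) cross=20.162; C₋=(4.7038,-5.9586) cross=-20.162
θ=59°:   branch + wants cross > 0 → take C=(7.3874,4.9523) (cross=20.162)
θ=59°: ex = (C−B)/|BC| = (0.8591,0.5119); ey = (-0.5119,0.8591)
θ=59°: P = B + 0.94·ex + -1.90·ey = (2.2951,-0.2939)
θ=330°: B = A + 1.00·(cos330°, sin330°) = (0.8660, -0.5000)
θ=330°: |BD| = 3.1736
θ=330°: circle(B,8.00) ∩ circle(D,6.00): a=5.9982, h=5.2936
θ=330°:   candidates: C₊=(5.9553,5.6725) cross=16.800; C₋=(7.6233,-4.7824) cross=-16.800
θ=330°:   branch + wants cross > 0 → take C=(5.9553,5.6725) (cross=16.800)
θ=330°: ex = (C−B)/|BC| = (0.6362,0.7716); ey = (-0.7716,0.6362)
θ=330°: P = B + 0.94·ex + -1.90·ey = (2.9300,-0.9834)
θ=341°: B = A + 1.00·(cos341°, sin341°) = (0.9455, -0.3256)
θ=341°: |BD| = 3.0718
θ=341°: circle(B,8.00) ∩ circle(D,6.00): a=6.0935, h=5.1836
θ=341°:   candidates: C₊=(6.4553,5.4746) cross=15.923; C₋=(7.5541,-4.8341) cross=-15.923
θ=341°:   branch + wants cross > 0 → take C=(6.4553,5.4746) (cross=15.923)
θ=341°: ex = (C−B)/|BC| = (0.6887,0.7250); ey = (-0.7250,0.6887)
θ=341°: P = B + 0.94·ex + -1.90·ey = (2.9705,-0.9526)

θ=5°: 2.91 -0.83
θ=59°: 2.30 -0.29
θ=330°: 2.93 -0.98
θ=341°: 2.97 -0.95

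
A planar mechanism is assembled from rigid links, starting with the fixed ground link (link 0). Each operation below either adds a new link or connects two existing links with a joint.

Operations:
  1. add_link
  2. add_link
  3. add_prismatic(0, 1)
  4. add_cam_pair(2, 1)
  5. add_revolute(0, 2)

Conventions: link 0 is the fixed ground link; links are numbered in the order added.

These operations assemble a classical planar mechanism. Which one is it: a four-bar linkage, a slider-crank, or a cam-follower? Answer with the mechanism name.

links: 3 (incl. ground); joints: 1 revolute, 1 prismatic, 1 higher (cam) pair, forming one closed loop
3 links, revolute + prismatic + higher pair in one loop → cam-follower

cam-follower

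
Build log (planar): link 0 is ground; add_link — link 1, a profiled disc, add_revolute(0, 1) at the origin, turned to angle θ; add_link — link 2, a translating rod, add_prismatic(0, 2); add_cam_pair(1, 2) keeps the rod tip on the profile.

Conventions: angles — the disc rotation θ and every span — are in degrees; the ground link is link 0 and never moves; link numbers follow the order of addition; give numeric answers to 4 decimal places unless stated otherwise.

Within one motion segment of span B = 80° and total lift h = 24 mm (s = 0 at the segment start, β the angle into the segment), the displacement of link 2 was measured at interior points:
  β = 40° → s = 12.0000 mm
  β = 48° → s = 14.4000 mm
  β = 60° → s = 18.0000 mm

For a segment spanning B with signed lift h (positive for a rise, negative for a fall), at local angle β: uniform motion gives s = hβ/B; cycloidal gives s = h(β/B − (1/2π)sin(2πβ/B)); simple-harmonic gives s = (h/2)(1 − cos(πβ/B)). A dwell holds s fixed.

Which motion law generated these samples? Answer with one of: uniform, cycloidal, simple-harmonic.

candidates at β/B = r: uniform s = h·r (linear in β); cycloidal s = h·(r − sin(2πr)/(2π)); simple-harmonic s = (h/2)(1 − cos(πr))
β=40°: printed 12.0000 | uniform 12.0000, cycloidal 12.0000, simple-harmonic 12.0000
β=48°: printed 14.4000 | uniform 14.4000, cycloidal 16.6452, simple-harmonic 15.7082
β=60°: printed 18.0000 | uniform 18.0000, cycloidal 21.8197, simple-harmonic 20.4853
only one law matches every sample → uniform

uniform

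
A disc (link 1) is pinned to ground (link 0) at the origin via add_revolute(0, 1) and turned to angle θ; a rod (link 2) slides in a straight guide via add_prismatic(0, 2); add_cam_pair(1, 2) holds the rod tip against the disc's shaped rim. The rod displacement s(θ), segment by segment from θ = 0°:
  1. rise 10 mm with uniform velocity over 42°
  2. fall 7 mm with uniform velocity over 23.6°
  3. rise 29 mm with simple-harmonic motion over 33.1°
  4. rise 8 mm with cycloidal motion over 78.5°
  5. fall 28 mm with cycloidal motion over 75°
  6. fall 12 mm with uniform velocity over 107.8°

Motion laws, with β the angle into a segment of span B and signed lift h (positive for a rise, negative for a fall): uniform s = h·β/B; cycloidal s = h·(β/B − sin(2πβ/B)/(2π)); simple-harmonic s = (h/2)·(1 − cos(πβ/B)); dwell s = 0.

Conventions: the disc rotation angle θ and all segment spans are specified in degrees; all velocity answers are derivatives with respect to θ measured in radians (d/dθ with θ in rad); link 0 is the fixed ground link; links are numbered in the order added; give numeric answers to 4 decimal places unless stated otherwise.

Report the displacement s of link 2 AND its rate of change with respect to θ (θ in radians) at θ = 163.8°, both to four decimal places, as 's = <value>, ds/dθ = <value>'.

segment 1 (0° to 42°, uniform, h = 10) is passed completely: s = 0.0000 + (10) = 10.0000
segment 2 (42° to 65.6°, uniform, h = -7) is passed completely: s = 10.0000 + (-7) = 3.0000
segment 3 (65.6° to 98.7°, simple-harmonic, h = 29) is passed completely: s = 3.0000 + (29) = 32.0000
θ = 163.8° falls in segment 4 (98.7° to 177.2°, cycloidal, h = 8): β = 163.8 − 98.7 = 65.1°, B = 78.5°; Δs = 8·(0.8293 − sin(2π·0.8293)/(2π)) = 7.7528; s = 32.0000 + 7.7528 = 39.7528
velocity in seg [98.7°–177.2°] (cycloidal), θ in radians: β = 65.1° = 1.1362 rad, B = 78.5° = 1.3701 rad; ds/dθ = (h/B)(1 − cos(2πβ/B)) = (8/1.3701)(1 − cos(2π·0.8293)) = 3.048624 mm/rad

s = 39.7528, ds/dθ = 3.0486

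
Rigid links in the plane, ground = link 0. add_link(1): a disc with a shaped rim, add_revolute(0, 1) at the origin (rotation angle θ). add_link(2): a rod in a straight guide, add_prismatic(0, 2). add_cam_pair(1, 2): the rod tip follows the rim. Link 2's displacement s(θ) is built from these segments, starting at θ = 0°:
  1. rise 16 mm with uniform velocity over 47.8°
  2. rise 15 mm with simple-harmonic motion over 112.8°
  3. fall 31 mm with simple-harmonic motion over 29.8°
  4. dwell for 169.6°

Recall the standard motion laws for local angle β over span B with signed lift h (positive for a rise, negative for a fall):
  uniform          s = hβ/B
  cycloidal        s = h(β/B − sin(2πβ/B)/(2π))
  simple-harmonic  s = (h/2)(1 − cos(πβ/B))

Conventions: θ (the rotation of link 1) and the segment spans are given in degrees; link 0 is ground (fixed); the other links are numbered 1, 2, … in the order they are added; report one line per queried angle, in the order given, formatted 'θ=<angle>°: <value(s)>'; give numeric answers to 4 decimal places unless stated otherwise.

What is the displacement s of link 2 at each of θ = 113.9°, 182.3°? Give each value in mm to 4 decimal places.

segment 1 (0° to 47.8°, uniform, h = 16) is passed completely: s = 0.0000 + (16) = 16.0000
θ = 113.9° falls in segment 2 (47.8° to 160.6°, simple-harmonic, h = 15): β = 113.9 − 47.8 = 66.1°, B = 112.8°; Δs = 15/2·(1 − cos(π·0.5860)) = 9.5016; s = 16.0000 + 9.5016 = 25.5016
segment 2 (47.8° to 160.6°, simple-harmonic, h = 15) is passed completely: s = 16.0000 + (15) = 31.0000
θ = 182.3° falls in segment 3 (160.6° to 190.4°, simple-harmonic, h = -31): β = 182.3 − 160.6 = 21.7°, B = 29.8°; Δs = -31/2·(1 − cos(π·0.7282)) = -25.6840; s = 31.0000 − 25.6840 = 5.3160

θ=113.9°: 25.5016
θ=182.3°: 5.3160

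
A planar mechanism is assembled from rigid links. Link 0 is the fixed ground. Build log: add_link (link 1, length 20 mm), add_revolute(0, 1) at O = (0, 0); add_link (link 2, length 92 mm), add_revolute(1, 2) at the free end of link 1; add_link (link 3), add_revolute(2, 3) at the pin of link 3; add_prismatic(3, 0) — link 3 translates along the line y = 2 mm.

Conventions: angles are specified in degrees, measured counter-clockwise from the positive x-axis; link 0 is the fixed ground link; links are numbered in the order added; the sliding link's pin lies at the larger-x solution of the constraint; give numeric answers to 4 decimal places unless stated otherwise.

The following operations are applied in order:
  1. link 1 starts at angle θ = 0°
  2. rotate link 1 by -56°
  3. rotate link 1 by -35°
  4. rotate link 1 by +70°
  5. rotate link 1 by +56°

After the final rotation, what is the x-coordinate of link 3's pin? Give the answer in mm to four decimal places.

geometry: r = 20 mm, L = 92 mm, e = 2 mm; θ starts at 0°
rotate link 1 by -56°: θ ← 0° -56° = -56°
rotate link 1 by -35°: θ ← -56° -35° = -91°
rotate link 1 by +70°: θ ← -91° +70° = -21°
rotate link 1 by +56°: θ ← -21° +56° = 35°
crank pin P = (r cos θ, r sin θ) = (16.383041, 11.471529)
h = r sin θ − e = 11.471529 − 2 = 9.471529
x = r cos θ + √(L² − h²) = 16.383041 + 91.511148 = 107.894189

107.8942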